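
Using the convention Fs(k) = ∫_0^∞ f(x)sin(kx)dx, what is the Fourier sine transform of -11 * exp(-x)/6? -11 * k/(6 * k^2 + 6)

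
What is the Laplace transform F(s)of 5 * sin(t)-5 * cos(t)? 5/(s^2 + 1)-5 * s/(s^2 + 1)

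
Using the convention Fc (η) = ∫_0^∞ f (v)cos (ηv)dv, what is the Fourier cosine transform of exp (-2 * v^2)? sqrt (2) * sqrt (pi) * exp (-η^2/8)/4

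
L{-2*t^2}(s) -4/s^3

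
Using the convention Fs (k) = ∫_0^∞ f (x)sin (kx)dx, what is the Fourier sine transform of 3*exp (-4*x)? 3*k/ (k^2 + 16)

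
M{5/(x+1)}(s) 5*pi*csc(pi*s)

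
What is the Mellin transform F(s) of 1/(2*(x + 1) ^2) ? (-pi*s + pi) /(2*sin(pi*s) ) 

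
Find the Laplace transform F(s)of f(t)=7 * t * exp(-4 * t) 7/(s + 4)^2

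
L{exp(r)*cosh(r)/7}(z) (z - 1)/(7*z*(z - 2))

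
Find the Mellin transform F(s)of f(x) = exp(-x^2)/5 gamma(s/2)/10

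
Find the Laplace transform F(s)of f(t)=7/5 7/(5 * s)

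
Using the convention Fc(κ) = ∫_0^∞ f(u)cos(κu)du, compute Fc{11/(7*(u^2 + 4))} 11*pi*exp(-2*κ)/28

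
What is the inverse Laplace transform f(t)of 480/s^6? 4*t^5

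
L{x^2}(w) 2/w^3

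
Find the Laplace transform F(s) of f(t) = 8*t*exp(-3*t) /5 8/(5*(s + 3) ^2) 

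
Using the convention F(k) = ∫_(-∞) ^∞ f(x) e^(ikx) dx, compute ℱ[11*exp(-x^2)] 11*sqrt(pi)*exp(-k^2/4) 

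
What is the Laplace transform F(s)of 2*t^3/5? 12/(5*s^4)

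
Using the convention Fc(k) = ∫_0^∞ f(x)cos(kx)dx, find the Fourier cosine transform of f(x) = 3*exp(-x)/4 3/(4*(k^2 + 1))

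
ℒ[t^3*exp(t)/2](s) 3/(s - 1)^4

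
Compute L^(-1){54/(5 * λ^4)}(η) 9 * η^3/5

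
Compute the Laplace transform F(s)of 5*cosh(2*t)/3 5*s/(3*(s^2 - 4))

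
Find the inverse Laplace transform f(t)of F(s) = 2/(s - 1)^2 2*t*exp(t)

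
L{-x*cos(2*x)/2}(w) (4 - w^2)/(2*(w^2 + 4)^2)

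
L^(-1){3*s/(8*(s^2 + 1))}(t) 3*cos(t)/8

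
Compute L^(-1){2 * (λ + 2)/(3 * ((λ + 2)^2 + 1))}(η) 2 * exp(-2 * η) * cos(η)/3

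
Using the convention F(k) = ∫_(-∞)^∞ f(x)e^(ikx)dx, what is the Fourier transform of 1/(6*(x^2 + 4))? pi*exp(-2*Abs(k))/12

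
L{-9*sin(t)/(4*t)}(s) -9*atan(1/s)/4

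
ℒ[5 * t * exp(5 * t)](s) 5/(s - 5)^2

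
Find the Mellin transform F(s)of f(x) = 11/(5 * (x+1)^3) 11 * pi * (s - 2) * (s - 1)/(10 * sin(pi * s))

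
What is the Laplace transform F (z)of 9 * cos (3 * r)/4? 9 * z/ (4 * (z^2 + 9))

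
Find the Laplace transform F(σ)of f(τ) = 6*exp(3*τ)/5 6/(5*(σ - 3))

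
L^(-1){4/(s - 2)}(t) 4*exp(2*t)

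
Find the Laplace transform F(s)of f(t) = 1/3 1/(3 * s)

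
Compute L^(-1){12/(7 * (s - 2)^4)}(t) 2 * t^3 * exp(2 * t)/7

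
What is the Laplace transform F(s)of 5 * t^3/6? 5/s^4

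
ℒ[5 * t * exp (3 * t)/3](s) 5/ (3 * (s - 3)^2)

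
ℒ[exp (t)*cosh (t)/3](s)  (s - 1)/ (3*s*(s - 2))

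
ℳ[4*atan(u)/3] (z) -2*pi*sec(pi*z/2)/(3*z)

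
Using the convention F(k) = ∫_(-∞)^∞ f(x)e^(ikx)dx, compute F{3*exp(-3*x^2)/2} sqrt(3)*sqrt(pi)*exp(-k^2/12)/2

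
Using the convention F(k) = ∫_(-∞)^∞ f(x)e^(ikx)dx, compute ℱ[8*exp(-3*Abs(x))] 48/(k^2 + 9)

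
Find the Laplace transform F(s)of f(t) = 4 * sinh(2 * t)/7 8/(7 * (s^2 - 4))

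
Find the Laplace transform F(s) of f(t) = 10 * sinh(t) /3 10/(3 * (s^2 - 1) ) 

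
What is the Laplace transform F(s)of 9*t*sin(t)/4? 9*s/(2*(s^2 + 1)^2)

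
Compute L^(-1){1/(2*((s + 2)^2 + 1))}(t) exp(-2*t)*sin(t)/2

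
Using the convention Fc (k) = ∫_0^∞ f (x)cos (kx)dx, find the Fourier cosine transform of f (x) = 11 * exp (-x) 11/ (k^2 + 1)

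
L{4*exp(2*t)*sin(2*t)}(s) 8/((s - 2)^2 + 4)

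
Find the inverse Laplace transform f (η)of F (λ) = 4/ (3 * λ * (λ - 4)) 2 * exp (2 * η) * sinh (2 * η)/3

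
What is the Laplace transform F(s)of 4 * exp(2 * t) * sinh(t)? 4/((s - 2)^2 - 1)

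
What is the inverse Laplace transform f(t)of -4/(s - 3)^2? -4*t*exp(3*t)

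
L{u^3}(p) 6/p^4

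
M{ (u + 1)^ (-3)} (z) pi*(z - 2)*(z - 1)/ (2*sin (pi*z))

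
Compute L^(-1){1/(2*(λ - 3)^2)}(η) η*exp(3*η)/2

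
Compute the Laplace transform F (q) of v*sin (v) 2*q/ (q^2 + 1) ^2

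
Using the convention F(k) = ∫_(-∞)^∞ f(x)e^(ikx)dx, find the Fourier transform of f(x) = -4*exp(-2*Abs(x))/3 -16/(3*k^2 + 12)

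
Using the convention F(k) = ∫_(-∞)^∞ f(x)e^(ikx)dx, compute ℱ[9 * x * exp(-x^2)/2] 9 * I * sqrt(pi) * k * exp(-k^2/4)/4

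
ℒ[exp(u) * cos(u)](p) (p - 1)/((p - 1)^2+1)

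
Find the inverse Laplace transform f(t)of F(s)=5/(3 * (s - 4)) 5 * exp(4 * t)/3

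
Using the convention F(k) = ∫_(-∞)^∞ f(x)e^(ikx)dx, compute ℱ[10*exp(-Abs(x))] 20/(k^2 + 1)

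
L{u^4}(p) 24/p^5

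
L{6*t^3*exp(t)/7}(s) 36/(7*(s - 1)^4)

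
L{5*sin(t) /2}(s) 5/(2*(s^2 + 1) ) 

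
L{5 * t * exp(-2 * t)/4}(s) 5/(4 * (s+2)^2)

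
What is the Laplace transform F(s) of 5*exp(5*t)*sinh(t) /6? 5/(6*((s - 5) ^2-1) ) 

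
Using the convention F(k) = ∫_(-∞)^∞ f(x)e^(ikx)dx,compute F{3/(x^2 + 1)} 3*pi*exp(-Abs(k))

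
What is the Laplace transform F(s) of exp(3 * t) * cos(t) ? (s - 3) /((s - 3) ^2 + 1) 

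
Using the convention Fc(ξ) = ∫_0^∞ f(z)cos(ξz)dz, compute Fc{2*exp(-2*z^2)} sqrt(2)*sqrt(pi)*exp(-ξ^2/8)/2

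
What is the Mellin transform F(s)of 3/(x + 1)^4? gamma(s)*gamma(4 - s)/2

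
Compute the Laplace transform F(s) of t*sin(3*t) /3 2*s/(s^2+9) ^2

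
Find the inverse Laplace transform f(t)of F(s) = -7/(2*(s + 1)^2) -7*t*exp(-t)/2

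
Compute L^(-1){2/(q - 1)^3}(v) v^2*exp(v)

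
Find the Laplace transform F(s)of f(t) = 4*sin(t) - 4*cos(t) 4/(s^2+1) - 4*s/(s^2+1)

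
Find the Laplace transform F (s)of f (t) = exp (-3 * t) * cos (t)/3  (s + 3)/ (3 * ( (s + 3)^2 + 1))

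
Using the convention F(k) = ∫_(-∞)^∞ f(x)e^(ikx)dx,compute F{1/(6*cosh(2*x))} pi/(12*cosh(pi*k/4))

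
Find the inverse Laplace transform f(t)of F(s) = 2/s 2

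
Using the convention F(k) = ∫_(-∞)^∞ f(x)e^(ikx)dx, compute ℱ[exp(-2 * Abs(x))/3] 4/(3 * (k^2+4))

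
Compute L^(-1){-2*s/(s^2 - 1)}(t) -2*cosh(t)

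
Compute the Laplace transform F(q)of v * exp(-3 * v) (q + 3)^(-2)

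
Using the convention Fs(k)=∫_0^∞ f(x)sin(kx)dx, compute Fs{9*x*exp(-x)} 18*k/(k^2 + 1)^2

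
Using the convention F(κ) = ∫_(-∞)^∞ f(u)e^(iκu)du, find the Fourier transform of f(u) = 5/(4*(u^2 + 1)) 5*pi*exp(-Abs(κ))/4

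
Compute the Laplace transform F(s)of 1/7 1/(7*s)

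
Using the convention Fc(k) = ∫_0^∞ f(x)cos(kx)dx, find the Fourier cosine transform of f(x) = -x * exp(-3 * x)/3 (k^2 - 9)/(3 * (k^2+9)^2)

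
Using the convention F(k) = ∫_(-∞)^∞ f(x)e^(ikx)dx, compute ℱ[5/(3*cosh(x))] 5*pi/(3*cosh(pi*k/2))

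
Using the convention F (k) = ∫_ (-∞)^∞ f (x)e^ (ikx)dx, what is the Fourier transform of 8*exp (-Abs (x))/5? 16/ (5*(k^2+1))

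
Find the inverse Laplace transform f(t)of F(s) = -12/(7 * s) -12/7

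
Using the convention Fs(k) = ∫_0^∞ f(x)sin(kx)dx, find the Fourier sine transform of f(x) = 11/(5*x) 11*pi/10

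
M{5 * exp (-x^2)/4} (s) 5 * gamma (s/2)/8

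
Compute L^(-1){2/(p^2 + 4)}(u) sin(2*u)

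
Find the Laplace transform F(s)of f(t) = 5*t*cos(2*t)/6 5*(s^2 - 4)/(6*(s^2 + 4)^2)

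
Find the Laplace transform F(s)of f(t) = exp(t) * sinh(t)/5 1/(5 * s * (s - 2))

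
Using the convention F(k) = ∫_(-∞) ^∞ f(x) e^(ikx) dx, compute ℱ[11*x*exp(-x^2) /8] 11*I*sqrt(pi)*k*exp(-k^2/4) /16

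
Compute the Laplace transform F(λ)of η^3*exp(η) 6/(λ - 1)^4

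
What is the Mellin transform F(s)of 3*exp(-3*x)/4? 3^(1 - s)*gamma(s)/4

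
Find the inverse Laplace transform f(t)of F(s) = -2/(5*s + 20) -2*exp(-4*t)/5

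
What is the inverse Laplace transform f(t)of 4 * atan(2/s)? 4 * sin(2 * t)/t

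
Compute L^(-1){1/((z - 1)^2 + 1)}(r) exp(r)*sin(r)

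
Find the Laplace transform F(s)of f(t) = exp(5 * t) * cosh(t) (s - 5)/((s - 5)^2 - 1)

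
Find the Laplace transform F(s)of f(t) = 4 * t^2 8/s^3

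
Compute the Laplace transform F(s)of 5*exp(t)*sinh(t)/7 5/(7*s*(s - 2))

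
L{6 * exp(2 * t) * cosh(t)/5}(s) 6 * (s - 2)/(5 * ((s - 2)^2 - 1))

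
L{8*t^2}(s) 16/s^3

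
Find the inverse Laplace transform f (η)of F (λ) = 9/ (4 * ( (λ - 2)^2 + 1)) 9 * exp (2 * η) * sin (η)/4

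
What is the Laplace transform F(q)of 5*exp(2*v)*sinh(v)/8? 5/(8*((q - 2)^2 - 1))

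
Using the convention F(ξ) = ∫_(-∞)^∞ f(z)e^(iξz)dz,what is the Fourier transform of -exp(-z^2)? -sqrt(pi) * exp(-ξ^2/4)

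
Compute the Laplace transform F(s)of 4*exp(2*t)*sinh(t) 4/((s - 2)^2-1)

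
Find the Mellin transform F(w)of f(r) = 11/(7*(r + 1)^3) 11*pi*(w - 2)*(w - 1)/(14*sin(pi*w))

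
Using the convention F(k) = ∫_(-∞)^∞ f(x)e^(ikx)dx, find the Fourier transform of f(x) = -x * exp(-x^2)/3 -I * sqrt(pi) * k * exp(-k^2/4)/6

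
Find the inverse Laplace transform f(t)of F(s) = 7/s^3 7*t^2/2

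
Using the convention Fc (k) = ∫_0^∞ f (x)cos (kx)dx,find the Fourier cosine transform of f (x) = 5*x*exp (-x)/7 5*(1 - k^2)/ (7*(k^2+1)^2)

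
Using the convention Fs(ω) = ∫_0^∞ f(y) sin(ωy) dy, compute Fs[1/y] pi/2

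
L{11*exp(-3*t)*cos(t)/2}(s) 11*(s + 3)/(2*((s + 3)^2 + 1))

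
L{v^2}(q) 2/q^3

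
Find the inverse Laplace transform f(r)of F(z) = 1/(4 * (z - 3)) exp(3 * r)/4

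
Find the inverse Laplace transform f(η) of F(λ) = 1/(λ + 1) exp(-η) 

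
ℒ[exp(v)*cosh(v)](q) (q - 1)/(q*(q - 2))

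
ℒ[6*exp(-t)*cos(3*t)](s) 6*(s + 1)/((s + 1)^2 + 9)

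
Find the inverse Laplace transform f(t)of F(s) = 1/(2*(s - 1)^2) t*exp(t)/2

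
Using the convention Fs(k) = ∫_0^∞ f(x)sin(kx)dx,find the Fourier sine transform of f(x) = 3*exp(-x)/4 3*k/(4*(k^2 + 1))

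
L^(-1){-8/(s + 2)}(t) -8*exp(-2*t)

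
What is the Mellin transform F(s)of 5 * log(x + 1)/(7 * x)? -5 * pi * csc(pi * s)/(7 * s - 7)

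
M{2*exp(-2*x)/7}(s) 2^(1 - s)*gamma(s)/7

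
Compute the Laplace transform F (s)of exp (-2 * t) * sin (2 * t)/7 2/ (7 * ( (s + 2)^2 + 4))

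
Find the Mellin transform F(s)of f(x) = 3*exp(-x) 3*gamma(s)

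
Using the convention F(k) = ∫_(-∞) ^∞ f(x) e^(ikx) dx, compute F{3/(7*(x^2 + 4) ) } 3*pi*exp(-2*Abs(k) ) /14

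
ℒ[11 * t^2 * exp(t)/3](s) 22/(3 * (s - 1)^3)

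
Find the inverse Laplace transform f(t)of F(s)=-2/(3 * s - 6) -2 * exp(2 * t)/3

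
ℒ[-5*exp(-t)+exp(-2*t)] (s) 1/(s+2) - 5/(s+1)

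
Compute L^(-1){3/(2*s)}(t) 3/2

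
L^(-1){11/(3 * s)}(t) 11/3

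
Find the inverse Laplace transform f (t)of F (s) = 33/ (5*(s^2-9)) 11*sinh (3*t)/5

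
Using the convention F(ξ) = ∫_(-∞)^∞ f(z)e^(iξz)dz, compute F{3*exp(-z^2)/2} 3*sqrt(pi)*exp(-ξ^2/4)/2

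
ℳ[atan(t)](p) -pi * sec(pi * p/2)/(2 * p)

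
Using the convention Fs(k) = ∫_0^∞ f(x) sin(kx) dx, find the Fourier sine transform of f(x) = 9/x 9*pi/2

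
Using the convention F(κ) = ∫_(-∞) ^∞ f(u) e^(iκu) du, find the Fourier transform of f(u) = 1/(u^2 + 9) pi*exp(-3*Abs(κ) ) /3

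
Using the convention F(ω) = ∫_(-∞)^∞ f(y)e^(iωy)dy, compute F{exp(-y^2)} sqrt(pi)*exp(-ω^2/4)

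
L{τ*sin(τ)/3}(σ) 2*σ/(3*(σ^2 + 1)^2)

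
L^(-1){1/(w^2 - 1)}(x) sinh(x)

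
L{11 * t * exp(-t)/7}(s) 11/(7 * (s + 1)^2)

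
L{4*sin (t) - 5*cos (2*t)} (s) 4/ (s^2 + 1) - 5*s/ (s^2 + 4)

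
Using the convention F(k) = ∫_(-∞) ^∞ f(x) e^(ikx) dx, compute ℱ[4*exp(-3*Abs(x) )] 24/(k^2 + 9) 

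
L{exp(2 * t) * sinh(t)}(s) 1/((s - 2)^2 - 1)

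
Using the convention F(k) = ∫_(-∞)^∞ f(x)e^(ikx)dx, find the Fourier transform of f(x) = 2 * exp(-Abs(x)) 4/(k^2 + 1)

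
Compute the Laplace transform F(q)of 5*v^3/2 15/q^4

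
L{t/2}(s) 1/(2*s^2)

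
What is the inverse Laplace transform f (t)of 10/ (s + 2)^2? 10 * t * exp (-2 * t)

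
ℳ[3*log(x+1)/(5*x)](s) -3*pi*csc(pi*s)/(5*s - 5)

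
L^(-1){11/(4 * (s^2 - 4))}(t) 11 * sinh(2 * t)/8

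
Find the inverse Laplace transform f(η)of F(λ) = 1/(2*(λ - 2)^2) η*exp(2*η)/2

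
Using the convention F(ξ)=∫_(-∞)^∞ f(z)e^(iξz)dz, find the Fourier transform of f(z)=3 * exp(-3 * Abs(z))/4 9/(2 * (ξ^2 + 9))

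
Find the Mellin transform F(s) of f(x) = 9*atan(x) -9*pi*sec(pi*s/2) /(2*s) 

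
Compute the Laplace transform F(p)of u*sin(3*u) 6*p/(p^2 + 9)^2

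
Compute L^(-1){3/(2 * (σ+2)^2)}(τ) 3 * τ * exp(-2 * τ)/2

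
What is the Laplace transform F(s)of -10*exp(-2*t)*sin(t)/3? -10/(3*(s + 2)^2 + 3)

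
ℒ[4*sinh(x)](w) 4/(w^2 - 1)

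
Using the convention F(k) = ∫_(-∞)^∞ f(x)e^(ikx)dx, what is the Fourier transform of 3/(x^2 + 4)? 3*pi*exp(-2*Abs(k))/2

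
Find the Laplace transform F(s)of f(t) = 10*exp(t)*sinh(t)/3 10/(3*s*(s - 2))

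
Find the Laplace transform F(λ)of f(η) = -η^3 -6/λ^4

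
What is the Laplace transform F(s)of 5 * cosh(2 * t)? 5 * s/(s^2 - 4)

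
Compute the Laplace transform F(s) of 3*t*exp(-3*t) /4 3/(4*(s + 3) ^2) 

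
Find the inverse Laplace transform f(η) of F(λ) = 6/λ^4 η^3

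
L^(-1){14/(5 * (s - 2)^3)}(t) 7 * t^2 * exp(2 * t)/5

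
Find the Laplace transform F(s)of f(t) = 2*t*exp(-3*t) 2/(s + 3)^2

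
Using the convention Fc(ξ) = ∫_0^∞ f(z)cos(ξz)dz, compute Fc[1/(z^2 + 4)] pi*exp(-2*ξ)/4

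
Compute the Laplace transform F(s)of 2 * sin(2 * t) 4/(s^2 + 4)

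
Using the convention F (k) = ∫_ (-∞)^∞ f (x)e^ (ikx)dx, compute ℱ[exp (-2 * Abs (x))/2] 2/ (k^2 + 4)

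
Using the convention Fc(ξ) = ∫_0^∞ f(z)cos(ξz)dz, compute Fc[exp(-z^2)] sqrt(pi) * exp(-ξ^2/4)/2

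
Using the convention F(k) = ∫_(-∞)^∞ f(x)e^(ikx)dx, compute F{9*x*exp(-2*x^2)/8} 9*sqrt(2)*I*sqrt(pi)*k*exp(-k^2/8)/64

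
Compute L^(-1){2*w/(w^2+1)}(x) 2*cos(x)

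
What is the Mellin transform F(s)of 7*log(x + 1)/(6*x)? -7*pi*csc(pi*s)/(6*s - 6)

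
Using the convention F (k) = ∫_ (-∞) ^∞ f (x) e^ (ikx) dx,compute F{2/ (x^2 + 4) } pi * exp (-2 * Abs (k) ) 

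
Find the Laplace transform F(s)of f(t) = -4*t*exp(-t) -4/(s+1)^2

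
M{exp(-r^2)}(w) gamma(w/2)/2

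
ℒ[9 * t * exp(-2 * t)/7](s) 9/(7 * (s + 2)^2)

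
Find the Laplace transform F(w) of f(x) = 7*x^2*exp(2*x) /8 7/(4*(w - 2) ^3) 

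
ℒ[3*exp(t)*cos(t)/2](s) 3*(s - 1)/(2*((s - 1)^2 + 1))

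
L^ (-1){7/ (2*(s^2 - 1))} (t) 7*sinh (t)/2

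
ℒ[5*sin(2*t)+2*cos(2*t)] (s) 10/(s^2+4)+2*s/(s^2+4)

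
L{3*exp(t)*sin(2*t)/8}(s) 3/(4*((s - 1)^2 + 4))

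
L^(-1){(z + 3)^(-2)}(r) r*exp(-3*r)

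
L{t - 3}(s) s^(-2) - 3/s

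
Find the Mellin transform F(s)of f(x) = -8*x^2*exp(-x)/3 -8*gamma(s + 2)/3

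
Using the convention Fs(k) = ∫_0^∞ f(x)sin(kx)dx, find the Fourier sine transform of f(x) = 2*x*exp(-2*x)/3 8*k/(3*(k^2+4)^2)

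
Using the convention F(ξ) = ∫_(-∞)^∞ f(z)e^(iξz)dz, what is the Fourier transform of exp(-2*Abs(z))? 4/(ξ^2 + 4)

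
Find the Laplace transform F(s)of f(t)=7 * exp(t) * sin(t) 7/((s - 1)^2 + 1)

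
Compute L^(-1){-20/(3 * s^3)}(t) -10 * t^2/3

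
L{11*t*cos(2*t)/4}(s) 11*(s^2 - 4)/(4*(s^2 + 4)^2)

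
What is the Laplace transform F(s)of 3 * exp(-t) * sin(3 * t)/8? 9/(8 * ((s + 1)^2 + 9))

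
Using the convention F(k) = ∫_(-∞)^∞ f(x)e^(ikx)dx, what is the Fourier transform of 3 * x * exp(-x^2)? 3 * I * sqrt(pi) * k * exp(-k^2/4)/2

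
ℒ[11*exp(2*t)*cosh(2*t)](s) 11*(s - 2)/(s*(s - 4))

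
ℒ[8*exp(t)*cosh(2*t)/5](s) 8*(s - 1)/(5*((s - 1)^2 - 4))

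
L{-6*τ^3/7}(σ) -36/(7*σ^4) 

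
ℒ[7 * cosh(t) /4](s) 7 * s/(4 * (s^2 - 1) ) 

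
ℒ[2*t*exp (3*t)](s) 2/ (s - 3) ^2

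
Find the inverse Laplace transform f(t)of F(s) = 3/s 3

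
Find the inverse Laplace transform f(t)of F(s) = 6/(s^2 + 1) 6*sin(t)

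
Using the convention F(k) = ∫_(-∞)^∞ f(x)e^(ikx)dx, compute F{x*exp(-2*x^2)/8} sqrt(2)*I*sqrt(pi)*k*exp(-k^2/8)/64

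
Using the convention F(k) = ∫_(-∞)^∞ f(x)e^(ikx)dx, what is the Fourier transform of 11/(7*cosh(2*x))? 11*pi/(14*cosh(pi*k/4))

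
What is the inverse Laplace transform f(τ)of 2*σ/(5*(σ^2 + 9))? 2*cos(3*τ)/5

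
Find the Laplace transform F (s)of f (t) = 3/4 3/ (4 * s)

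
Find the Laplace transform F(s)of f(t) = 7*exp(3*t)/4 7/(4*(s - 3))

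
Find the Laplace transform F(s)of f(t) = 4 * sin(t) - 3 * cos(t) 4/(s^2 + 1) - 3 * s/(s^2 + 1)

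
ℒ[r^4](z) 24/z^5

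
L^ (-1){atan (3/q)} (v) sin (3*v)/v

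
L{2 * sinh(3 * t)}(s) 6/(s^2 - 9)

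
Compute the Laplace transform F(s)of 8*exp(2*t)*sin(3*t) 24/((s - 2)^2 + 9)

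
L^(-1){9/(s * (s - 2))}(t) 9 * exp(t) * sinh(t)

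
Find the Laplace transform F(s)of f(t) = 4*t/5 4/(5*s^2)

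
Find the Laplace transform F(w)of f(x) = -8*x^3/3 -16/w^4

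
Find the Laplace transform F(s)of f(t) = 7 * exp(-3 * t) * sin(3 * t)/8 21/(8 * ((s + 3)^2 + 9))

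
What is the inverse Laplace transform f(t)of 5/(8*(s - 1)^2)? 5*t*exp(t)/8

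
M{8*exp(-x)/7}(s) 8*gamma(s)/7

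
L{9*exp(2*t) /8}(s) 9/(8*(s - 2) ) 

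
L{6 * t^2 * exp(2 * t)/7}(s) 12/(7 * (s - 2)^3)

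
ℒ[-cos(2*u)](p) -p/(p^2+4)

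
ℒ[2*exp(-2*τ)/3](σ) 2/(3*(σ + 2))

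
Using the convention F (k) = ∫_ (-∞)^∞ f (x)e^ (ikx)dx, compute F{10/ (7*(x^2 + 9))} 10*pi*exp (-3*Abs (k))/21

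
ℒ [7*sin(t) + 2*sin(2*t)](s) 7/(s^2 + 1) + 4/(s^2 + 4)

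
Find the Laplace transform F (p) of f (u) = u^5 120/p^6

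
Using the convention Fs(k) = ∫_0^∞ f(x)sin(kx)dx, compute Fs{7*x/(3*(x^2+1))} 7*pi*exp(-k)/6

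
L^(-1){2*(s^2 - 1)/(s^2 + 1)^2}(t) 2*t*cos(t)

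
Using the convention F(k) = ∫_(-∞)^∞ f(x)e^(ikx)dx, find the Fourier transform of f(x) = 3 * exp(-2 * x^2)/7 3 * sqrt(2) * sqrt(pi) * exp(-k^2/8)/14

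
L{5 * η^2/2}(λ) 5/λ^3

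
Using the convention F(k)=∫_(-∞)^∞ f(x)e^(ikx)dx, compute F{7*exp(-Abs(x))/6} 7/(3*(k^2 + 1))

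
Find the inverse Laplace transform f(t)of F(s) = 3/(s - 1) 3 * exp(t)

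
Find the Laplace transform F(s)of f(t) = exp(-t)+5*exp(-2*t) 1/(s+1)+5/(s+2)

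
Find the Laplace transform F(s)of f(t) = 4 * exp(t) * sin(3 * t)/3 4/((s - 1)^2 + 9)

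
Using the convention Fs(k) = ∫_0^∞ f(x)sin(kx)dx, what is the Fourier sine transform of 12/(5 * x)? 6 * pi/5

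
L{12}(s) 12/s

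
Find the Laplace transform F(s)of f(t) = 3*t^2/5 6/(5*s^3)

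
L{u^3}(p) 6/p^4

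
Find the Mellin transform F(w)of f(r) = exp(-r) gamma(w)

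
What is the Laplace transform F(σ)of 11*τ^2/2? 11/σ^3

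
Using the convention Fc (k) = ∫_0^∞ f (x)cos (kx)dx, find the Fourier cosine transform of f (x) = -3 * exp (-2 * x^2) -3 * sqrt (2) * sqrt (pi) * exp (-k^2/8)/4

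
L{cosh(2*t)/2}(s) s/(2*(s^2 - 4))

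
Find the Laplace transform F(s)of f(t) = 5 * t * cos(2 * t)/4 5 * (s^2 - 4)/(4 * (s^2+4)^2)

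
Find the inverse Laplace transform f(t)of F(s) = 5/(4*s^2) 5*t/4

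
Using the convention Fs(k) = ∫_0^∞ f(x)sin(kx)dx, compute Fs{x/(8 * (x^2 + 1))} pi * exp(-k)/16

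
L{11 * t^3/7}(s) 66/(7 * s^4)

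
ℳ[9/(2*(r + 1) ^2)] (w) -9*pi*(w - 1) /(2*sin(pi*w) ) 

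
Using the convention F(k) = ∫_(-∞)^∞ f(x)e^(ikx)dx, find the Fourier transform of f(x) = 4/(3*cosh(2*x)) 2*pi/(3*cosh(pi*k/4))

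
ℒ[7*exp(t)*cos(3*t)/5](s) 7*(s - 1)/(5*((s - 1)^2+9))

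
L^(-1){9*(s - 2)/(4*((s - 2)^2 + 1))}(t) 9*exp(2*t)*cos(t)/4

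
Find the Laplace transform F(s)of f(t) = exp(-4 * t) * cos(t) (s + 4)/((s + 4)^2 + 1)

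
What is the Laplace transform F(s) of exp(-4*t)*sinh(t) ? 1/((s + 4) ^2 - 1) 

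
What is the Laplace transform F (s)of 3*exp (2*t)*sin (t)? 3/ ( (s - 2)^2 + 1)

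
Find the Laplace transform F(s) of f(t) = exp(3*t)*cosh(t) (s - 3) /((s - 3) ^2-1) 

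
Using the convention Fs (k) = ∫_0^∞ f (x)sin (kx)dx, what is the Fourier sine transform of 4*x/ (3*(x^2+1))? 2*pi*exp (-k)/3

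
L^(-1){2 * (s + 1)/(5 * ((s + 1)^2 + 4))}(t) 2 * exp(-t) * cos(2 * t)/5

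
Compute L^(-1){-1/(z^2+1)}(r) -sin(r)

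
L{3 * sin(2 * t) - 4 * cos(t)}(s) 6/(s^2 + 4) - 4 * s/(s^2 + 1)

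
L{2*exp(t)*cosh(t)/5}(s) 2*(s - 1)/(5*s*(s - 2))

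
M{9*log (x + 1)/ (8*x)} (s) -9*pi*csc (pi*s)/ (8*s - 8)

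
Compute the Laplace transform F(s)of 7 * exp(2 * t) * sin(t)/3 7/(3 * ((s - 2)^2 + 1))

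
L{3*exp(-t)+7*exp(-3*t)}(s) 7/(s+3)+3/(s+1)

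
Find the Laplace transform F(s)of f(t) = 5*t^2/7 10/(7*s^3)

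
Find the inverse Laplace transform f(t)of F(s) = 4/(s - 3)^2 4*t*exp(3*t)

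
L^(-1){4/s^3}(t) 2*t^2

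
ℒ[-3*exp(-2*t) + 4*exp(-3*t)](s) 4/(s + 3) - 3/(s + 2)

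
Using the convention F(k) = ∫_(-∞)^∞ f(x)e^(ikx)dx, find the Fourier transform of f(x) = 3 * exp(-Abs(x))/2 3/(k^2 + 1)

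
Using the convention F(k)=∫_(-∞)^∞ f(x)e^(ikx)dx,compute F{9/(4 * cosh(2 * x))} 9 * pi/(8 * cosh(pi * k/4))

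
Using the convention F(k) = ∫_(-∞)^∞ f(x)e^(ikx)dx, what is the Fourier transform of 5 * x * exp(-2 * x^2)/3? 5 * sqrt(2) * I * sqrt(pi) * k * exp(-k^2/8)/24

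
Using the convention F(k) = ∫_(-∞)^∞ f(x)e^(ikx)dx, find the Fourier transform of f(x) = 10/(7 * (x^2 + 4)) 5 * pi * exp(-2 * Abs(k))/7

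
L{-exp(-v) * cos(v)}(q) (-q - 1)/((q + 1)^2 + 1)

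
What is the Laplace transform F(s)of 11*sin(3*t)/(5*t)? 11*atan(3/s)/5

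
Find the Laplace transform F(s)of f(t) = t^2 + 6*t 6/s^2 + 2/s^3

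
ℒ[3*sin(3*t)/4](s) 9/(4*(s^2 + 9))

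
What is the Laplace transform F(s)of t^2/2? s^(-3)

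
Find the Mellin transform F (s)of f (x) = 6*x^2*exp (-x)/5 6*gamma (s + 2)/5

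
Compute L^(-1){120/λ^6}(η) η^5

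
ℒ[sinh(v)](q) 1/(q^2-1)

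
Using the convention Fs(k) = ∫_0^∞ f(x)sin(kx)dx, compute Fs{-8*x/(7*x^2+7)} -4*pi*exp(-k)/7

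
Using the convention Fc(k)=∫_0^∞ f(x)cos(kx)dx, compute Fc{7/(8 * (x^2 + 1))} 7 * pi * exp(-k)/16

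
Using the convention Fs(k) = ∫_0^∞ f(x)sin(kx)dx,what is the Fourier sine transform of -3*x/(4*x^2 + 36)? -3*pi*exp(-3*k)/8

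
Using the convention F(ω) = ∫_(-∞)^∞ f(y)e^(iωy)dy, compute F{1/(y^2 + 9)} pi * exp(-3 * Abs(ω))/3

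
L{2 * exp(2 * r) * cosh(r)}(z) 2 * (z - 2)/((z - 2)^2 - 1)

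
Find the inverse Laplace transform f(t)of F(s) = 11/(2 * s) 11/2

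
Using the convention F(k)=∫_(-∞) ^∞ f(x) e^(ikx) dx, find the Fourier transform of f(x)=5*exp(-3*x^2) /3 5*sqrt(3)*sqrt(pi)*exp(-k^2/12) /9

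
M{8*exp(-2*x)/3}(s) 2^(3 - s)*gamma(s)/3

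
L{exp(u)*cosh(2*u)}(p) (p - 1)/((p - 1)^2 - 4)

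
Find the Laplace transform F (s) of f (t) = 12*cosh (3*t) 12*s/ (s^2 - 9) 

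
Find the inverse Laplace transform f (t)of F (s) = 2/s 2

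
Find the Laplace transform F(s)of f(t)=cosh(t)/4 s/(4*(s^2 - 1))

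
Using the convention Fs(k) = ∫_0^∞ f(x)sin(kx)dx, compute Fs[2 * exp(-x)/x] 2 * atan(k)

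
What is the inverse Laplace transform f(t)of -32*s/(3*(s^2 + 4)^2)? -8*t*sin(2*t)/3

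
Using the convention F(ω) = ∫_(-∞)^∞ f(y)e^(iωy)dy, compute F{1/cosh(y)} pi/cosh(pi * ω/2)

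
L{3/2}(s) 3/(2*s)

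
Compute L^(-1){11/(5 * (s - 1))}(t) 11 * exp(t)/5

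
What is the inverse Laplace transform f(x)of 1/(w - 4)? exp(4 * x)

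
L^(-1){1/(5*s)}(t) 1/5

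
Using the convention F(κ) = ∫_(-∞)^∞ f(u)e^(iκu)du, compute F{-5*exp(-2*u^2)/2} -5*sqrt(2)*sqrt(pi)*exp(-κ^2/8)/4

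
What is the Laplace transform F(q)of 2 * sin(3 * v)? 6/(q^2+9)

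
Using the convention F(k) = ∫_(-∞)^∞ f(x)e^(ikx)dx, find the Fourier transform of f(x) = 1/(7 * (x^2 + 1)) pi * exp(-Abs(k))/7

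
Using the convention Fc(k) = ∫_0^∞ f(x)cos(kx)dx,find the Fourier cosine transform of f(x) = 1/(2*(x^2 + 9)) pi*exp(-3*k)/12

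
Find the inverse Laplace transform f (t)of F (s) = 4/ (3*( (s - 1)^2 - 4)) 2*exp (t)*sinh (2*t)/3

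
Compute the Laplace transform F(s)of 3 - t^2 3/s - 2/s^3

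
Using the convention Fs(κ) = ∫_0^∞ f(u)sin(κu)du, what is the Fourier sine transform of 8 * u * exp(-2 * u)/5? 32 * κ/(5 * (κ^2 + 4)^2)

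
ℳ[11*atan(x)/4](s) -11*pi*sec(pi*s/2)/(8*s)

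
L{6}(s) 6/s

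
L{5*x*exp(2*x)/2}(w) 5/(2*(w - 2)^2)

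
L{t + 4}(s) 4/s + s^(-2)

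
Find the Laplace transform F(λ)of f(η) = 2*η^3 12/λ^4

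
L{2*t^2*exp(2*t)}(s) 4/(s - 2)^3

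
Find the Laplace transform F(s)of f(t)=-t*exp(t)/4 -1/(4*(s - 1)^2)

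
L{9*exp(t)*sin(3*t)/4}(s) 27/(4*((s - 1)^2 + 9))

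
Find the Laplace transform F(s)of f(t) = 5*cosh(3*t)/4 5*s/(4*(s^2 - 9))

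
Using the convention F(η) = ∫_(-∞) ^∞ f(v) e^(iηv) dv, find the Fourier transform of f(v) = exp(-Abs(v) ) 2/(η^2 + 1) 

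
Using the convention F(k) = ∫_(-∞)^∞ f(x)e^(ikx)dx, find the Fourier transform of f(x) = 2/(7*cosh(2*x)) pi/(7*cosh(pi*k/4))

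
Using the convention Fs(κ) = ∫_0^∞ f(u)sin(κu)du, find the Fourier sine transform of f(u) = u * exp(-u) 2 * κ/(κ^2 + 1)^2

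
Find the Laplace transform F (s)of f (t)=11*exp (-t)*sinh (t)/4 11/ (4*s*(s + 2))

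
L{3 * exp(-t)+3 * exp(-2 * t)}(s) 3/(s+2)+3/(s+1)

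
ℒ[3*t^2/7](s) 6/(7*s^3)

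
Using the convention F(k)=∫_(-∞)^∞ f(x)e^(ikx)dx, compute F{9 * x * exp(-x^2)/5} 9 * I * sqrt(pi) * k * exp(-k^2/4)/10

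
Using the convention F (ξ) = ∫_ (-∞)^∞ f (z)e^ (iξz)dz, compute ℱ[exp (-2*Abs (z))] 4/ (ξ^2 + 4)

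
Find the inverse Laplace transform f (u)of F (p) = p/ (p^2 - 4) cosh (2*u)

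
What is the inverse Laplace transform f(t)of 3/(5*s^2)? 3*t/5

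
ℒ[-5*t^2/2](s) -5/s^3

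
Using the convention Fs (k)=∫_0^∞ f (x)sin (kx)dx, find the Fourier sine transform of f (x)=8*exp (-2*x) 8*k/ (k^2 + 4)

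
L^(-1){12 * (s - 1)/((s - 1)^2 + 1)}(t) 12 * exp(t) * cos(t)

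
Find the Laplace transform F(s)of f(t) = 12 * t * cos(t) 12 * (s^2 - 1)/(s^2 + 1)^2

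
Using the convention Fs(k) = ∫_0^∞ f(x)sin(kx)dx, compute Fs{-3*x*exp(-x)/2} -3*k/(k^2 + 1)^2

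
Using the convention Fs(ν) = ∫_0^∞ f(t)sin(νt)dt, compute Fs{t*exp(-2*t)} 4*ν/(ν^2 + 4)^2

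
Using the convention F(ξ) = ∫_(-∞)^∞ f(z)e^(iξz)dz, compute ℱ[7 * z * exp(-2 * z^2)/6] 7 * sqrt(2) * I * sqrt(pi) * ξ * exp(-ξ^2/8)/48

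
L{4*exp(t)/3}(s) 4/(3*(s - 1))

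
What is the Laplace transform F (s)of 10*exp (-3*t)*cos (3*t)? 10*(s+3)/ ( (s+3)^2+9)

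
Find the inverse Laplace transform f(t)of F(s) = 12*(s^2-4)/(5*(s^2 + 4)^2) 12*t*cos(2*t)/5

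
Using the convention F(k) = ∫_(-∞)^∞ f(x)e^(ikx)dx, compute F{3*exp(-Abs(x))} 6/(k^2 + 1)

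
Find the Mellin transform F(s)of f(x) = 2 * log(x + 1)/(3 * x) -2 * pi * csc(pi * s)/(3 * s - 3)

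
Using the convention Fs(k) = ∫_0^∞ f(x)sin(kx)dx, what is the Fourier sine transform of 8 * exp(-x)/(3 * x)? 8 * atan(k)/3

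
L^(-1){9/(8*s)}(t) 9/8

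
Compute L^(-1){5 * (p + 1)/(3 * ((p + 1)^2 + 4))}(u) 5 * exp(-u) * cos(2 * u)/3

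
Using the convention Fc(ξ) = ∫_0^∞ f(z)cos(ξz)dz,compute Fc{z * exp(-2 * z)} (4 - ξ^2)/(ξ^2 + 4)^2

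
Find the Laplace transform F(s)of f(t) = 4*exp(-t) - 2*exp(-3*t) 4/(s + 1) - 2/(s + 3)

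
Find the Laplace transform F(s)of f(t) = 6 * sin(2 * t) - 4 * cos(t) 12/(s^2 + 4) - 4 * s/(s^2 + 1)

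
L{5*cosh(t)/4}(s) 5*s/(4*(s^2 - 1))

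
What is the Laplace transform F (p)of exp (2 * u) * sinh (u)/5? 1/ (5 * ( (p - 2)^2 - 1))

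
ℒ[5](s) 5/s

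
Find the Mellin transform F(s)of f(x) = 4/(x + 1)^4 2*gamma(s)*gamma(4 - s)/3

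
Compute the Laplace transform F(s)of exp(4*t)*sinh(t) 1/((s - 4)^2-1)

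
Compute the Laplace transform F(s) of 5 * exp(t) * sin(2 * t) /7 10/(7 * ((s - 1) ^2 + 4) ) 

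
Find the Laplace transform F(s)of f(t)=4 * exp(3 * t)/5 4/(5 * (s - 3))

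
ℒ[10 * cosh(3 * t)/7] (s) 10 * s/(7 * (s^2 - 9))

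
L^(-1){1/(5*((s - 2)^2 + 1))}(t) exp(2*t)*sin(t)/5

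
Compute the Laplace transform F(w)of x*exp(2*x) (w - 2)^(-2)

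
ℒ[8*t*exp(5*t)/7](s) 8/(7*(s - 5)^2)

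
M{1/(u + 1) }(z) pi * csc(pi * z) 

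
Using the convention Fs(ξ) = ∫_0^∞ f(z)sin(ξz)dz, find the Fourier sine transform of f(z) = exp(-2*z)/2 ξ/(2*(ξ^2 + 4))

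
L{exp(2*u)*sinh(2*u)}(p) 2/(p*(p - 4))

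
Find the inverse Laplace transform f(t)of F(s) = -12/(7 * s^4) -2 * t^3/7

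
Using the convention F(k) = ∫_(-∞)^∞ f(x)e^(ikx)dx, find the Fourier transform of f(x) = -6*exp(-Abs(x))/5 -12/(5*k^2 + 5)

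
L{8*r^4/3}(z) 64/z^5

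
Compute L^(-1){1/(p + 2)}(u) exp(-2*u)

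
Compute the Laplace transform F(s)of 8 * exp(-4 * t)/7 8/(7 * (s + 4))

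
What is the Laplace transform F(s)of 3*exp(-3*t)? 3/(s+3)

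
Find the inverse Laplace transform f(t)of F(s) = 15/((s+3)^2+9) 5*exp(-3*t)*sin(3*t)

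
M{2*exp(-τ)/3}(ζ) 2*gamma(ζ)/3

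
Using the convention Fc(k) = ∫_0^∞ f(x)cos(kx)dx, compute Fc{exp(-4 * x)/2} 2/(k^2+16)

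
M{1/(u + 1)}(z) pi*csc(pi*z)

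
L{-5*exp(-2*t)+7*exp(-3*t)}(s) 7/(s+3) - 5/(s+2)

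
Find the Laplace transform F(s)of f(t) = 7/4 7/(4 * s)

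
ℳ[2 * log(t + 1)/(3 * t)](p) -2 * pi * csc(pi * p)/(3 * p - 3)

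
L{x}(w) w^(-2)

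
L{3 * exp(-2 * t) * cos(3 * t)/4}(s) 3 * (s+2)/(4 * ((s+2)^2+9))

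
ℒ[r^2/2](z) z^(-3)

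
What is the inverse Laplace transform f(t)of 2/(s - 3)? 2 * exp(3 * t)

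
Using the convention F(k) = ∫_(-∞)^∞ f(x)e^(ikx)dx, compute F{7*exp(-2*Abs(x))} 28/(k^2 + 4)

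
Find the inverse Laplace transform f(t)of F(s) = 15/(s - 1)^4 5 * t^3 * exp(t)/2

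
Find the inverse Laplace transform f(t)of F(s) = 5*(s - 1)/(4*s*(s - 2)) 5*exp(t)*cosh(t)/4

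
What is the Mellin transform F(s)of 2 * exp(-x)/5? 2 * gamma(s)/5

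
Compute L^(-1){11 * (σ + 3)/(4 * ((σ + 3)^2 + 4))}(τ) 11 * exp(-3 * τ) * cos(2 * τ)/4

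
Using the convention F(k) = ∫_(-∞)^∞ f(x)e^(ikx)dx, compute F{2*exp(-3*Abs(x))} 12/(k^2 + 9)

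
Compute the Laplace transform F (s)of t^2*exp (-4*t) 2/ (s+4)^3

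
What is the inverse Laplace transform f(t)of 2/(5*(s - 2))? 2*exp(2*t)/5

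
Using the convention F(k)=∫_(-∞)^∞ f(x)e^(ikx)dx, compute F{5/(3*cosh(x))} 5*pi/(3*cosh(pi*k/2))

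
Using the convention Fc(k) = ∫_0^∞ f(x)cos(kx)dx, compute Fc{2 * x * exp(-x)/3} 2 * (1 - k^2)/(3 * (k^2 + 1)^2)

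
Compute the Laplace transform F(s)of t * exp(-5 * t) (s + 5)^(-2)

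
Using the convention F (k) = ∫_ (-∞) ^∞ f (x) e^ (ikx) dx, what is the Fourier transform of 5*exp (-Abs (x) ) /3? 10/ (3*(k^2 + 1) ) 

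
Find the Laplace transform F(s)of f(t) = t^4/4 6/s^5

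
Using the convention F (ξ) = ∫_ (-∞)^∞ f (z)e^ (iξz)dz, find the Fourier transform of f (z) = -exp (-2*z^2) -sqrt (2)*sqrt (pi)*exp (-ξ^2/8)/2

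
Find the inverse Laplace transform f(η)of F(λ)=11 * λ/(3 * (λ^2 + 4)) 11 * cos(2 * η)/3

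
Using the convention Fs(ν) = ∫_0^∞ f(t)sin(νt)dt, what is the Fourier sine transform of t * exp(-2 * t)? 4 * ν/(ν^2+4)^2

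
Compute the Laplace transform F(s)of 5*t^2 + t s^(-2) + 10/s^3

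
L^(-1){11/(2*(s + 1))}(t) 11*exp(-t)/2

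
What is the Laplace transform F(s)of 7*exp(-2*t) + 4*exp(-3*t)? 7/(s + 2) + 4/(s + 3)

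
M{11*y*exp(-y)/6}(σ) 11*gamma(σ+1)/6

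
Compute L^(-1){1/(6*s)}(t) 1/6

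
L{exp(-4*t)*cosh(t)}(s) (s + 4)/((s + 4)^2 - 1)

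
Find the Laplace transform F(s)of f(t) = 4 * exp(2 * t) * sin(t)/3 4/(3 * ((s - 2)^2 + 1))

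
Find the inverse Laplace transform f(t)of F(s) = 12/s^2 12 * t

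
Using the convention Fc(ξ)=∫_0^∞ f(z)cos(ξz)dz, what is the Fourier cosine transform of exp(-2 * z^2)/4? sqrt(2) * sqrt(pi) * exp(-ξ^2/8)/16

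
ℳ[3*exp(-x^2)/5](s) 3*gamma(s/2)/10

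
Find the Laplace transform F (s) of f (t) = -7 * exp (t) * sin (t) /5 -7/ (5 * (s - 1) ^2 + 5) 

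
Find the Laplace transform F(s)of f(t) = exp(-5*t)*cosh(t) (s + 5)/((s + 5)^2 - 1)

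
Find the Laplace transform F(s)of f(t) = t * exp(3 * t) (s - 3)^(-2)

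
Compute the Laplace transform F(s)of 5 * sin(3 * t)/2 15/(2 * (s^2+9))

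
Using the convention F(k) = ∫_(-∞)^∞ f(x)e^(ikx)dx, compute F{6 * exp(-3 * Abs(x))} 36/(k^2+9)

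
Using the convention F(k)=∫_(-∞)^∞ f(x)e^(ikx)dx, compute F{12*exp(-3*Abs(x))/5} 72/(5*(k^2+9))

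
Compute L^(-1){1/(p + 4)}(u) exp(-4*u)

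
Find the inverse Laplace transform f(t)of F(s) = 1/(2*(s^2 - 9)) sinh(3*t)/6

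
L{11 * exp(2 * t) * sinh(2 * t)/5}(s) 22/(5 * s * (s - 4))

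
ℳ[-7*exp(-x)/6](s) -7*gamma(s)/6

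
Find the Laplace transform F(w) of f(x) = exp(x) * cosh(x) (w - 1) /(w * (w - 2) ) 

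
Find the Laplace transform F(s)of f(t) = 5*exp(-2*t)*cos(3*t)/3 5*(s + 2)/(3*((s + 2)^2 + 9))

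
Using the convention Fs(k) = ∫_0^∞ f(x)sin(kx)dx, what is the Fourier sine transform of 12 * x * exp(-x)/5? 24 * k/(5 * (k^2+1)^2)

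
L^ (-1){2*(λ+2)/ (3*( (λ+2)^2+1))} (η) 2*exp (-2*η)*cos (η)/3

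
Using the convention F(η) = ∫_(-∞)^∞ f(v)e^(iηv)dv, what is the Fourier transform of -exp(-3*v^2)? -sqrt(3)*sqrt(pi)*exp(-η^2/12)/3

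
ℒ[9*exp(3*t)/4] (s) 9/(4*(s - 3))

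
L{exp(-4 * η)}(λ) 1/(λ+4)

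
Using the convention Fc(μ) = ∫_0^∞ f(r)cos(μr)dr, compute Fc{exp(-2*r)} 2/(μ^2+4)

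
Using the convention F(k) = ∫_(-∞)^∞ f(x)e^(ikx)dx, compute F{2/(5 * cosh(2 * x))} pi/(5 * cosh(pi * k/4))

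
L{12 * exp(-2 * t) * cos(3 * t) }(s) 12 * (s + 2) /((s + 2) ^2 + 9) 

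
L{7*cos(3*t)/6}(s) 7*s/(6*(s^2+9))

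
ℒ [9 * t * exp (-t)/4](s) 9/ (4 * (s+1)^2)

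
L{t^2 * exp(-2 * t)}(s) 2/(s + 2)^3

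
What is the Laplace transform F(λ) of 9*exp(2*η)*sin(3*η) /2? 27/(2*((λ - 2) ^2+9) ) 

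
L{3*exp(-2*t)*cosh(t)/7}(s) 3*(s + 2)/(7*((s + 2)^2-1))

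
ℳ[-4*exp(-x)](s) -4*gamma(s)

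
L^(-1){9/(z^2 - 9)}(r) 3*sinh(3*r)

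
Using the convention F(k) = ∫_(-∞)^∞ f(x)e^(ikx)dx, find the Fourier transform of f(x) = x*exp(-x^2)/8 I*sqrt(pi)*k*exp(-k^2/4)/16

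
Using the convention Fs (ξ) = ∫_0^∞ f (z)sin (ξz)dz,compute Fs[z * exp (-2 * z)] 4 * ξ/ (ξ^2 + 4)^2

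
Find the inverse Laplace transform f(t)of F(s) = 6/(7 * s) 6/7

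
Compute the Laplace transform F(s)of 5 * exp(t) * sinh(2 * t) 10/((s - 1)^2 - 4)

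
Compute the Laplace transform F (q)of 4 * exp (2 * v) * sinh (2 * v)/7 8/ (7 * q * (q - 4))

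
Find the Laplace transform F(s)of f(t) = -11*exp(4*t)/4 -11/(4*s - 16)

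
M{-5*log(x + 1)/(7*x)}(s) 5*pi*csc(pi*s)/(7*(s - 1))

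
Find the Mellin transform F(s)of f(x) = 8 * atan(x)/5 -4 * pi * sec(pi * s/2)/(5 * s)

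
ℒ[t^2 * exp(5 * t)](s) 2/(s - 5)^3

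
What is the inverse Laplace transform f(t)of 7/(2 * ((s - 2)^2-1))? 7 * exp(2 * t) * sinh(t)/2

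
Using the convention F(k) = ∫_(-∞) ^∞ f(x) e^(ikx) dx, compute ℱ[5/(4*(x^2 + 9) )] 5*pi*exp(-3*Abs(k) ) /12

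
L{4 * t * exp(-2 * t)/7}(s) 4/(7 * (s + 2)^2)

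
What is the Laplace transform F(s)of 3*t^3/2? 9/s^4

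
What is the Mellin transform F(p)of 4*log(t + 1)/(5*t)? -4*pi*csc(pi*p)/(5*p - 5)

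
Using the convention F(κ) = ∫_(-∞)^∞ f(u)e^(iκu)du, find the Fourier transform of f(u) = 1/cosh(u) pi/cosh(pi*κ/2)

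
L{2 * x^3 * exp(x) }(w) 12/(w - 1) ^4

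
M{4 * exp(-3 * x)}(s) 4 * gamma(s)/3^s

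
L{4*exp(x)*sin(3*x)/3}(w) 4/((w - 1)^2 + 9)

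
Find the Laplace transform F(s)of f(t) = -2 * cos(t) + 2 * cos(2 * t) 2 * s/(s^2 + 4) - 2 * s/(s^2 + 1)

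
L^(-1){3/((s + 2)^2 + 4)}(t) 3*exp(-2*t)*sin(2*t)/2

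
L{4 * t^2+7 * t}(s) 7/s^2+8/s^3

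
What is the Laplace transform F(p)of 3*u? 3/p^2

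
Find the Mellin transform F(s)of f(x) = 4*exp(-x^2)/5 2*gamma(s/2)/5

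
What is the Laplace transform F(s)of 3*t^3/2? 9/s^4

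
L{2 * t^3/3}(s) 4/s^4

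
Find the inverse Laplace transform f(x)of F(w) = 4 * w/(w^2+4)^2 x * sin(2 * x)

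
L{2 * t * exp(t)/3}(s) 2/(3 * (s - 1)^2)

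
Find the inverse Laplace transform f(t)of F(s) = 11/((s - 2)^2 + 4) 11 * exp(2 * t) * sin(2 * t)/2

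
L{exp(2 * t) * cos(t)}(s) (s - 2)/((s - 2)^2 + 1)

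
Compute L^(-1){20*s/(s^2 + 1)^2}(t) 10*t*sin(t)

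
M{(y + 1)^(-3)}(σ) pi * (σ - 2) * (σ - 1)/(2 * sin(pi * σ))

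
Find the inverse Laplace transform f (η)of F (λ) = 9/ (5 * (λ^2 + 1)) 9 * sin (η)/5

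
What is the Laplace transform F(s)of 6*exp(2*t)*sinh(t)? 6/((s - 2)^2 - 1)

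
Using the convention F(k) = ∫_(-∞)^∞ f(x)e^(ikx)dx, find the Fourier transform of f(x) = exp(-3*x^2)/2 sqrt(3)*sqrt(pi)*exp(-k^2/12)/6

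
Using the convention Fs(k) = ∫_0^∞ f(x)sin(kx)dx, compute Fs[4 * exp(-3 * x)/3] 4 * k/(3 * (k^2 + 9))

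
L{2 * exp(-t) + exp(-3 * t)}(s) 1/(s + 3) + 2/(s + 1)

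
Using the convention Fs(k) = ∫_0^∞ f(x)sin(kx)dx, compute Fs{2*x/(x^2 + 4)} pi*exp(-2*k)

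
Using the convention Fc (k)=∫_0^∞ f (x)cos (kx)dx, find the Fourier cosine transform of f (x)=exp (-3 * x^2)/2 sqrt (3) * sqrt (pi) * exp (-k^2/12)/12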